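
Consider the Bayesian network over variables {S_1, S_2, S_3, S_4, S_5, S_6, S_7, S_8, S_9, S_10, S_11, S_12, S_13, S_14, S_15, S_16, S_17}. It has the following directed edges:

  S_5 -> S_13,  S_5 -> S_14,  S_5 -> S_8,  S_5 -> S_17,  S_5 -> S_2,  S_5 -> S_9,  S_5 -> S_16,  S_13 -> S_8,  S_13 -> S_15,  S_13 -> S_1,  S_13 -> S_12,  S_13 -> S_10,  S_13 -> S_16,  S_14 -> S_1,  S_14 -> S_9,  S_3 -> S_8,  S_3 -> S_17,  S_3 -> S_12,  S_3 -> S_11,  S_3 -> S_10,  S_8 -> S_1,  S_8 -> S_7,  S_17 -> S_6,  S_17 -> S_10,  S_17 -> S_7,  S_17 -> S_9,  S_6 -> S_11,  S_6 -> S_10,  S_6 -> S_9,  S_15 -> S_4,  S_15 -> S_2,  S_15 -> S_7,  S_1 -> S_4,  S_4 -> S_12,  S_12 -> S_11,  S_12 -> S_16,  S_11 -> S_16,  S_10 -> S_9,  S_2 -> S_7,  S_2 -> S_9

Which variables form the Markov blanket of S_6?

Recall MB(v) = parents ∪ children ∪ spouses, where spouses are the other parents of v's children.
Children of S_6: S_9, S_10, S_11.
Parents of S_6: S_17.
For each child, the remaining parents (spouses of S_6):
  S_11: S_3, S_12
  S_10: S_3, S_13, S_17
  S_9: S_2, S_5, S_10, S_14, S_17
Union: {S_17} ∪ {S_9, S_10, S_11} ∪ {S_2, S_3, S_5, S_10, S_12, S_13, S_14, S_17} = {S_2, S_3, S_5, S_9, S_10, S_11, S_12, S_13, S_14, S_17}.

{S_2, S_3, S_5, S_9, S_10, S_11, S_12, S_13, S_14, S_17}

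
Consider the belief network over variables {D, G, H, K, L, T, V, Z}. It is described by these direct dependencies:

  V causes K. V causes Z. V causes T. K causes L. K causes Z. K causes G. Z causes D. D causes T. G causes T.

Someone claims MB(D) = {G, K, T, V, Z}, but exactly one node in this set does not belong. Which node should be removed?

K

D's children: T.
Pa(D) = {Z}.
Co-parents of D (other parents of its children):
  T also has parents G, V.
MB(D) = {G, T, V, Z}.
K is neither a parent, child, nor co-parent of D, so it does not belong.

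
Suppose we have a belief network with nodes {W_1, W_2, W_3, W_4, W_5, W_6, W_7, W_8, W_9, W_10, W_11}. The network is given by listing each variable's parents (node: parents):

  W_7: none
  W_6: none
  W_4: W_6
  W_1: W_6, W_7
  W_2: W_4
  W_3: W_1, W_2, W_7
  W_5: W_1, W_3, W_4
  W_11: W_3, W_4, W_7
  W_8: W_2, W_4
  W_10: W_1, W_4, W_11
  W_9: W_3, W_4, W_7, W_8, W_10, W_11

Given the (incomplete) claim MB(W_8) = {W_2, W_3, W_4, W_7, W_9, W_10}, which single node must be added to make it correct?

A node's Markov blanket = Pa ∪ Ch ∪ (parents of Ch other than the node itself).
W_8's parents: W_2, W_4.
W_8's children: W_9.
Co-parents of W_8 (other parents of its children):
  W_9: W_3, W_4, W_7, W_10, W_11
MB(W_8) = {W_2, W_3, W_4, W_7, W_9, W_10, W_11}.
Comparing with the claimed set, W_11 is missing.

W_11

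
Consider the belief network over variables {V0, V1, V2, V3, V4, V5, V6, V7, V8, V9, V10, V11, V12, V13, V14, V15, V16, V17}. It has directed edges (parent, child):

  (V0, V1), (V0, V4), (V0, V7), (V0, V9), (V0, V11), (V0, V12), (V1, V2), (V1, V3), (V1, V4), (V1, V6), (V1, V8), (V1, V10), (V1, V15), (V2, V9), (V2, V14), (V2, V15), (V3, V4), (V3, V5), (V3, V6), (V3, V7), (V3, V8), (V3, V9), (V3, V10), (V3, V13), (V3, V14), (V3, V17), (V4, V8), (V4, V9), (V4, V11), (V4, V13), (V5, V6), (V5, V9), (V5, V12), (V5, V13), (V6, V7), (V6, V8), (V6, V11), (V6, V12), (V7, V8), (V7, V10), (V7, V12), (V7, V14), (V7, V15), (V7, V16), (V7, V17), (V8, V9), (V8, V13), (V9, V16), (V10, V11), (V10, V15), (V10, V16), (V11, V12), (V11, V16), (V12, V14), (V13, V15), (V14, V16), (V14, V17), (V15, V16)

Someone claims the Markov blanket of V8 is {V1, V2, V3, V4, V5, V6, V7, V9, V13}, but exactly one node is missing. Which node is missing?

Parents of V8: V1, V3, V4, V6, V7.
V8's children: V9, V13.
Parents of each child, excluding V8:
  V9's other parents are V0, V2, V3, V4, V5.
  V13 also has parents V3, V4, V5.
MB(V8) = {V0, V1, V2, V3, V4, V5, V6, V7, V9, V13}.
Comparing with the claimed set, V0 is missing.

V0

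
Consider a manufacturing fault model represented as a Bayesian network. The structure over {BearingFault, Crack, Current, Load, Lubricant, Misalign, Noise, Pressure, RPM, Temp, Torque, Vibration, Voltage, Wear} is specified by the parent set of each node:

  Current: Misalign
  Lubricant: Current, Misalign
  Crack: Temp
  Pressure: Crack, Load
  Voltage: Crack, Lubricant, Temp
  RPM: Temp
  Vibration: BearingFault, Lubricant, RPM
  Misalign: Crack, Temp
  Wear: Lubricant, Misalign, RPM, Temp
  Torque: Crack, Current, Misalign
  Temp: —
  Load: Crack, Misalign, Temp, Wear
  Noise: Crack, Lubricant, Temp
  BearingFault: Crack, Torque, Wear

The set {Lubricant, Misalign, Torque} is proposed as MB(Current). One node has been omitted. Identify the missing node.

Crack

A node's Markov blanket = Pa ∪ Ch ∪ (parents of Ch other than the node itself).
Pa(Current) = {Misalign}.
Current's children: Lubricant, Torque.
Other parents of Current's children:
  Lubricant: Misalign
  Torque: Crack, Misalign
MB(Current) = {Crack, Lubricant, Misalign, Torque}.
Comparing with the claimed set, Crack is missing.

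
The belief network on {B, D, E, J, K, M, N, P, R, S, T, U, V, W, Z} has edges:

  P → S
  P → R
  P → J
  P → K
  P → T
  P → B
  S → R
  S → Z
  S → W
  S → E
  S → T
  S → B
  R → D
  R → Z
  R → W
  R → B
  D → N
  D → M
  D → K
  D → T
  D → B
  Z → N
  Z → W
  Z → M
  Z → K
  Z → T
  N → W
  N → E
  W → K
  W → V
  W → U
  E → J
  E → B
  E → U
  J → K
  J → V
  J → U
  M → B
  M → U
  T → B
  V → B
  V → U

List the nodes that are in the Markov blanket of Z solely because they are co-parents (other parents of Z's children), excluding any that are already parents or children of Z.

Children of Z: K, M, N, T, W.
  N: D
  W: N, R, S
  M: D
  K: D, J, P, W
  T: D, P, S
Excluding nodes already adjacent to Z (K, M, N, R, S, T, W), the co-parent-only contribution is {D, J, P}.

{D, J, P}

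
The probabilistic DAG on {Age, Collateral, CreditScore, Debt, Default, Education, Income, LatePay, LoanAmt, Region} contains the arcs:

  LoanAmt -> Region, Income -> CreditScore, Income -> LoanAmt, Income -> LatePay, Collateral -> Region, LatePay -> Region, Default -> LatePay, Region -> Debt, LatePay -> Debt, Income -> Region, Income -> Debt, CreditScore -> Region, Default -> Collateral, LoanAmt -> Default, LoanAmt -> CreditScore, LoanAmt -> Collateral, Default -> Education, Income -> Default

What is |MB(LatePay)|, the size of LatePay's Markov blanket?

7

The Markov blanket of a node is its parents, its children, and the other parents of its children.
Parents of LatePay: Default, Income.
LatePay's children: Debt, Region.
Parents of each child, excluding LatePay:
  Region's other parents are Collateral, CreditScore, Income, LoanAmt.
  Debt's other parents are Income, Region.
MB(LatePay) = {Collateral, CreditScore, Debt, Default, Income, LoanAmt, Region}, which has 7 nodes.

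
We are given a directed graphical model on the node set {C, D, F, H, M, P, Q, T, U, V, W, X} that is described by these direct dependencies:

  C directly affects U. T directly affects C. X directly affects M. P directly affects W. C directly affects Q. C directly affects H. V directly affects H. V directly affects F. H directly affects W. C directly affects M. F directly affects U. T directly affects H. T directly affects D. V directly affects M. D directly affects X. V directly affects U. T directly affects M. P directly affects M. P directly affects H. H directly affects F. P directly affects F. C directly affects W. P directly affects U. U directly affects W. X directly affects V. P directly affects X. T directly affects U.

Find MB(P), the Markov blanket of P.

The Markov blanket of a node is its parents, its children, and the other parents of its children.
Parents of P: none.
P has children F, H, M, U, W, X.
Other parents of P's children:
  parents(X) \ {P} = {D}.
  parents(H) \ {P} = {C, T, V}.
  F's other parents are H, V.
  U also has parents C, F, T, V.
  W also has parents C, H, U.
  parents(M) \ {P} = {C, T, V, X}.
Union: {} ∪ {F, H, M, U, W, X} ∪ {C, D, F, H, T, U, V, X} = {C, D, F, H, M, T, U, V, W, X}.

{C, D, F, H, M, T, U, V, W, X}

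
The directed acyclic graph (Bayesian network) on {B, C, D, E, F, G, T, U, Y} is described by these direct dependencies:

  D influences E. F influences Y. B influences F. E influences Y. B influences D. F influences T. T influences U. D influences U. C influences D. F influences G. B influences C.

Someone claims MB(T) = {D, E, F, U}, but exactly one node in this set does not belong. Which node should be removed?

Parents of T: F.
T has child U.
Co-parents of T (other parents of its children):
  U: D
MB(T) = {D, F, U}.
E is neither a parent, child, nor co-parent of T, so it does not belong.

E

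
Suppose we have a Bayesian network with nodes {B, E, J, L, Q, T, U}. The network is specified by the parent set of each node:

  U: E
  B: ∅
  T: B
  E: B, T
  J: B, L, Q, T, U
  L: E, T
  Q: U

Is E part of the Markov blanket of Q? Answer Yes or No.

Pa(Q) = {U}.
Q has child J.
Co-parents of Q (other parents of its children):
  J: B, L, T, U
MB(Q) = {B, J, L, T, U}; E is not in this set.

No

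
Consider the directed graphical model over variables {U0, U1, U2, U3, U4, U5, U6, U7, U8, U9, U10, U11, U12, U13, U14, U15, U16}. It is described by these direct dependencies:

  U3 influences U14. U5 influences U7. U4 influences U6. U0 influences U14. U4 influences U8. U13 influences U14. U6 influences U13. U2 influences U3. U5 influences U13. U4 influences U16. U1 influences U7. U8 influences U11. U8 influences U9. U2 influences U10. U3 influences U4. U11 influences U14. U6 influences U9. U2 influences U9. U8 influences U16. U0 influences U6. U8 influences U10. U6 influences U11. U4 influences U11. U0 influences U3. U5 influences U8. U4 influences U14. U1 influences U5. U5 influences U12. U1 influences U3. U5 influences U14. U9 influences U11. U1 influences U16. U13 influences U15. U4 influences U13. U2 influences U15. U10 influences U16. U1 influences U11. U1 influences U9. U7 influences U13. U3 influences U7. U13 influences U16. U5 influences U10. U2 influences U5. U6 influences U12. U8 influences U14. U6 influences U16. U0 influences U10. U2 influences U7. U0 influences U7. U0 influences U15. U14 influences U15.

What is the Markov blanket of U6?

{U0, U1, U2, U4, U5, U7, U8, U9, U10, U11, U12, U13, U16}

The Markov blanket of a node is its parents, its children, and the other parents of its children.
U6's parents: U0, U4.
Children of U6: U9, U11, U12, U13, U16.
Co-parents of U6 (other parents of its children):
  U9's other parents are U1, U2, U8.
  parents(U11) \ {U6} = {U1, U4, U8, U9}.
  parents(U12) \ {U6} = {U5}.
  U13's other parents are U4, U5, U7.
  U16 also has parents U1, U4, U8, U10, U13.
Union: {U0, U4} ∪ {U9, U11, U12, U13, U16} ∪ {U1, U2, U4, U5, U7, U8, U9, U10, U13} = {U0, U1, U2, U4, U5, U7, U8, U9, U10, U11, U12, U13, U16}.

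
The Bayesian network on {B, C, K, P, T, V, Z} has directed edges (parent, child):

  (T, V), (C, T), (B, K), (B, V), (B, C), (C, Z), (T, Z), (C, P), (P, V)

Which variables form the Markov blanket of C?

{B, P, T, Z}

C's parents: B.
Ch(C) = {P, T, Z}.
Other parents of C's children:
  P: —
  T: —
  Z: T
So the Markov blanket of C is {B, P, T, Z}.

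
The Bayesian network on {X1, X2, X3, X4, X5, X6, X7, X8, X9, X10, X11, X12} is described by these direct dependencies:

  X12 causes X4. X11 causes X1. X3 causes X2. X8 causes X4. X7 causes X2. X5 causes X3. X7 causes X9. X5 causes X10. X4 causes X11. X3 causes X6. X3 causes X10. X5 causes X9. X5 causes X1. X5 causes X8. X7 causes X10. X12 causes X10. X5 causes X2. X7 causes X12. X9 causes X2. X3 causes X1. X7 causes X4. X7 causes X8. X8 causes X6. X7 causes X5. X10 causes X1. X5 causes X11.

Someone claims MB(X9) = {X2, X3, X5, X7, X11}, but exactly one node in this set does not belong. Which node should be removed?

X11

By definition, MB(X9) is built from X9's parents, X9's children, and the co-parents of X9.
X9 has child X2.
X9's parents: X5, X7.
Co-parents of X9 (other parents of its children):
  X2: X3, X5, X7
MB(X9) = {X2, X3, X5, X7}.
X11 is neither a parent, child, nor co-parent of X9, so it does not belong.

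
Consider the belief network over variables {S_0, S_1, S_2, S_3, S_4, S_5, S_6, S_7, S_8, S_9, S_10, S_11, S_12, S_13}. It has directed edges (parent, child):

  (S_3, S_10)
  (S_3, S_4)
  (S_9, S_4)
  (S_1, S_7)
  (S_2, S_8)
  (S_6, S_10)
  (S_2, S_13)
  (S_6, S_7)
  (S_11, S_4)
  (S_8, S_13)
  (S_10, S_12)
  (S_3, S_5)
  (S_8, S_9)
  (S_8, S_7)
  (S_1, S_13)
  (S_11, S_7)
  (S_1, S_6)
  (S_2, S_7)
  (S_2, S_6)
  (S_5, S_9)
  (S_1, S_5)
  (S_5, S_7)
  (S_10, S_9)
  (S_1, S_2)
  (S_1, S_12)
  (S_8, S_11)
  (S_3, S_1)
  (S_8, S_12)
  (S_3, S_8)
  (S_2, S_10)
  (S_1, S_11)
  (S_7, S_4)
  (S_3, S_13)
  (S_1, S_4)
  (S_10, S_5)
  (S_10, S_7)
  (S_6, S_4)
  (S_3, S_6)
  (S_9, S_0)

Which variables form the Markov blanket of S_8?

{S_1, S_2, S_3, S_5, S_6, S_7, S_9, S_10, S_11, S_12, S_13}

A node's Markov blanket = Pa ∪ Ch ∪ (parents of Ch other than the node itself).
Parents of S_8: S_2, S_3.
S_8 has children S_7, S_9, S_11, S_12, S_13.
Other parents of S_8's children:
  S_11's other parent is S_1.
  S_9's other parents are S_5, S_10.
  parents(S_7) \ {S_8} = {S_1, S_2, S_5, S_6, S_10, S_11}.
  parents(S_13) \ {S_8} = {S_1, S_2, S_3}.
  S_12 also has parents S_1, S_10.
Taking the union gives {S_1, S_2, S_3, S_5, S_6, S_7, S_9, S_10, S_11, S_12, S_13}.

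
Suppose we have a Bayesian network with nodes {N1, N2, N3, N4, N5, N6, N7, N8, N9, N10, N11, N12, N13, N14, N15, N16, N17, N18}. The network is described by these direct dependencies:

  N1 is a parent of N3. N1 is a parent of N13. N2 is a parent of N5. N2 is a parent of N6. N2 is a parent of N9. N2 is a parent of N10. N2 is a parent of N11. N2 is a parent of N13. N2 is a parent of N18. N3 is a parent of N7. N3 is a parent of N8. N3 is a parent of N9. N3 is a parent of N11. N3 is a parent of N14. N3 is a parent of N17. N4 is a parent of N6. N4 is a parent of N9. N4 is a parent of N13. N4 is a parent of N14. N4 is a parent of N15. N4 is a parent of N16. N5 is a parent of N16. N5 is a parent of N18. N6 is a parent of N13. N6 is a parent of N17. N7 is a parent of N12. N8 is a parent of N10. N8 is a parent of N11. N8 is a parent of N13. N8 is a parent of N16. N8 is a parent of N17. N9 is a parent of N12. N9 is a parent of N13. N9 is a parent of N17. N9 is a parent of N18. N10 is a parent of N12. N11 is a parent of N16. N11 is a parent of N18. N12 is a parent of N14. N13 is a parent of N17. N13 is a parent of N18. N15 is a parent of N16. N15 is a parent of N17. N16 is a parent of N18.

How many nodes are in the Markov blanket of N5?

9

By definition, MB(N5) is built from N5's parents, N5's children, and the co-parents of N5.
N5 has parent N2.
N5 has children N16, N18.
For each child, the remaining parents (spouses of N5):
  N16's other parents are N4, N8, N11, N15.
  N18's other parents are N2, N9, N11, N13, N16.
MB(N5) = {N2, N4, N8, N9, N11, N13, N15, N16, N18}, which has 9 nodes.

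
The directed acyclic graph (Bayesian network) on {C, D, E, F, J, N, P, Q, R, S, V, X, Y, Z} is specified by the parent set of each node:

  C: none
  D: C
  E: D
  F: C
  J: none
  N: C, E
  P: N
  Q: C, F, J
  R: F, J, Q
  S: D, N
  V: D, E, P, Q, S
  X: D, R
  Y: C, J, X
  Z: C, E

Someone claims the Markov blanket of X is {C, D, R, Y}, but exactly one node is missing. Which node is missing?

J

By definition, MB(X) is built from X's parents, X's children, and the co-parents of X.
Parents of X: D, R.
Ch(X) = {Y}.
Other parents of X's children:
  parents(Y) \ {X} = {C, J}.
MB(X) = {C, D, J, R, Y}.
Comparing with the claimed set, J is missing.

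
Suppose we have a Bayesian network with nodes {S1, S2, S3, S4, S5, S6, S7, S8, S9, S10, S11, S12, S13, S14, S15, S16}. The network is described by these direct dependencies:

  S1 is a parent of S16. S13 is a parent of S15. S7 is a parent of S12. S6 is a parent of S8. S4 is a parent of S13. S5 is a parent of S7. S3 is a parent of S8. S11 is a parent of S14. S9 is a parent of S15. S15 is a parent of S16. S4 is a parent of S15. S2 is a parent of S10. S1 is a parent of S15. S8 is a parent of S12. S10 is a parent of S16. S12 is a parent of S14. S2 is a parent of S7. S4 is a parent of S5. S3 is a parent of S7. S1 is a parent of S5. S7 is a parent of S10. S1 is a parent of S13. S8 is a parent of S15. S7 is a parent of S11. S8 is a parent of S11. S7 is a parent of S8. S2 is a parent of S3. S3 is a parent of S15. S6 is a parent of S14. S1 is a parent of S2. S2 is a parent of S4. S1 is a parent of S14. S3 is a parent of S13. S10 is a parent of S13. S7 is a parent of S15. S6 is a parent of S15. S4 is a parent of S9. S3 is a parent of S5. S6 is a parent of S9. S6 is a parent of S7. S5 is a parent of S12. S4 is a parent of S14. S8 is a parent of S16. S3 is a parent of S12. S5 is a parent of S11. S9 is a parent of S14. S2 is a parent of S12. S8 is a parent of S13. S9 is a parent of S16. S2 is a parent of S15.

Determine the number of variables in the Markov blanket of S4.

A node's Markov blanket = Pa ∪ Ch ∪ (parents of Ch other than the node itself).
Parents of S4: S2.
Ch(S4) = {S5, S9, S13, S14, S15}.
For each child, the remaining parents (spouses of S4):
  S5: S1, S3
  S9: S6
  S13: S1, S3, S8, S10
  S14: S1, S6, S9, S11, S12
  S15: S1, S2, S3, S6, S7, S8, S9, S13
MB(S4) = {S1, S2, S3, S5, S6, S7, S8, S9, S10, S11, S12, S13, S14, S15}, which has 14 nodes.

14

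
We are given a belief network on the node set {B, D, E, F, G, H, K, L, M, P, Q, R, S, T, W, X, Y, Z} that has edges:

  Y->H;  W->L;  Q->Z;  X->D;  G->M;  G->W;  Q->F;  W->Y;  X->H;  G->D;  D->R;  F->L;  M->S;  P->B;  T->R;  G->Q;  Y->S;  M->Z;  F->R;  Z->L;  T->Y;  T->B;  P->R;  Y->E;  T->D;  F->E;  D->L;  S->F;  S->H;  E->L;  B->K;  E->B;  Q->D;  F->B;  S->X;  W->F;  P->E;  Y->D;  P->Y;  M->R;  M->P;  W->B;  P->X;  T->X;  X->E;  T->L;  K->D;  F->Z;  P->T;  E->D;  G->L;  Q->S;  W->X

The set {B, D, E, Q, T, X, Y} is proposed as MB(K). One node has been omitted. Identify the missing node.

A node's Markov blanket = Pa ∪ Ch ∪ (parents of Ch other than the node itself).
Ch(K) = {D}.
K has parent B.
Other parents of K's children:
  parents(D) \ {K} = {E, G, Q, T, X, Y}.
MB(K) = {B, D, E, G, Q, T, X, Y}.
Comparing with the claimed set, G is missing.

G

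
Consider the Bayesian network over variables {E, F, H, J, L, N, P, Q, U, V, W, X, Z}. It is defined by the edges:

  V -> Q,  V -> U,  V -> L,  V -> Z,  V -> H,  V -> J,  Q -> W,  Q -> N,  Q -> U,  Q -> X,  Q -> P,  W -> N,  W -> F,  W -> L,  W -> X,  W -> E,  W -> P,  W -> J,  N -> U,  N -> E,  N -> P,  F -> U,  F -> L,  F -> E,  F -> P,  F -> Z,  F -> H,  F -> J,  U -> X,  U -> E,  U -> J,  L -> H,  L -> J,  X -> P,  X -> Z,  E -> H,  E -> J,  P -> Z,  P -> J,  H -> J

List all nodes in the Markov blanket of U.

{E, F, H, J, L, N, P, Q, V, W, X}

Recall MB(v) = parents ∪ children ∪ spouses, where spouses are the other parents of v's children.
Pa(U) = {F, N, Q, V}.
Children of U: E, J, X.
For each child, the remaining parents (spouses of U):
  X: Q, W
  E: F, N, W
  J: E, F, H, L, P, V, W
Union: {F, N, Q, V} ∪ {E, J, X} ∪ {E, F, H, L, N, P, Q, V, W} = {E, F, H, J, L, N, P, Q, V, W, X}.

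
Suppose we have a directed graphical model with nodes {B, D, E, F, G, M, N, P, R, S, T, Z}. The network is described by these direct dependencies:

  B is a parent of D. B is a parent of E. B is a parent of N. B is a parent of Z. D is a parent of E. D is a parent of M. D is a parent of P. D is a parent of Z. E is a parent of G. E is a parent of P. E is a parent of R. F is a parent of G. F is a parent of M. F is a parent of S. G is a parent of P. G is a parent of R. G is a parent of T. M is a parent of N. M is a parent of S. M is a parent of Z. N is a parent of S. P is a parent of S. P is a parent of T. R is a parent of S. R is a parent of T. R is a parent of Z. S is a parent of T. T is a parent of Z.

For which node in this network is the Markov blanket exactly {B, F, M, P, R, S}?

N

The target node must have every member of {B, F, M, P, R, S} as a parent, child, or co-parent, and no others.
Parents of N: B, M; children: S; co-parents: F, M, P, R.
These exactly cover the given set, so the node is N.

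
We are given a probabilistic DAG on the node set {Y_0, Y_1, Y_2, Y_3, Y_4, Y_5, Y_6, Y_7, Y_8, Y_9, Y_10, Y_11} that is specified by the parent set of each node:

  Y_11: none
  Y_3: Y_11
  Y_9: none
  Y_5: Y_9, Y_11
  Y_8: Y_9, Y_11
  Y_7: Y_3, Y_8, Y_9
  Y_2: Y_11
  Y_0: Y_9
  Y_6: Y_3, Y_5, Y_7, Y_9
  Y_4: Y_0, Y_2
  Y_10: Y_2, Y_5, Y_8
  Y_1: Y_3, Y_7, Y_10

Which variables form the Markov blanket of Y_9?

{Y_0, Y_3, Y_5, Y_6, Y_7, Y_8, Y_11}

Y_9 has children Y_0, Y_5, Y_6, Y_7, Y_8.
Parents of Y_9: none.
For each child, the remaining parents (spouses of Y_9):
  Y_5: Y_11
  Y_8: Y_11
  Y_7: Y_3, Y_8
  Y_0: —
  Y_6: Y_3, Y_5, Y_7
Taking the union gives {Y_0, Y_3, Y_5, Y_6, Y_7, Y_8, Y_11}.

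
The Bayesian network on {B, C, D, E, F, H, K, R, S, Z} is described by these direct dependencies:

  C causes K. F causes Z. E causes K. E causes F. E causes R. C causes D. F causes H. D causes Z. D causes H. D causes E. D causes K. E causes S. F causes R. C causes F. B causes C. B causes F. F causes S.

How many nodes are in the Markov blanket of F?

Pa(F) = {B, C, E}.
Ch(F) = {H, R, S, Z}.
Other parents of F's children:
  H: D
  R: E
  S: E
  Z: D
MB(F) = {B, C, D, E, H, R, S, Z}, which has 8 nodes.

8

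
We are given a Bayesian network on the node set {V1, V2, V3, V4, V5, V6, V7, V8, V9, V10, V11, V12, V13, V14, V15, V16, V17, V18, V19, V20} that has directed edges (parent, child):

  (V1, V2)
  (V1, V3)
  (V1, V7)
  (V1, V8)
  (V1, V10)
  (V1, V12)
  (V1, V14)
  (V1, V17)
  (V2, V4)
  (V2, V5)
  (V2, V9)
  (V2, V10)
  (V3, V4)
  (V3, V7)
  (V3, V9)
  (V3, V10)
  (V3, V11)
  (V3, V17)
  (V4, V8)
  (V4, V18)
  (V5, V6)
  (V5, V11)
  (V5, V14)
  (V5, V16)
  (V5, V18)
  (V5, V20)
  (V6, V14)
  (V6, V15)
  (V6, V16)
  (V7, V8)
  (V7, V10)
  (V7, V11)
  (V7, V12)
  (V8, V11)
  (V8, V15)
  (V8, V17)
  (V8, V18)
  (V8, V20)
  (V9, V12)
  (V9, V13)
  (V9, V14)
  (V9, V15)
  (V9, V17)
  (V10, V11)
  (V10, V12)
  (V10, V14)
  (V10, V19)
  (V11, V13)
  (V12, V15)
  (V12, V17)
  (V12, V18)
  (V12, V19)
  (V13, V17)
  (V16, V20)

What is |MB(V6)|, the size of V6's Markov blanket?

V6's parents: V5.
Children of V6: V14, V15, V16.
For each child, the remaining parents (spouses of V6):
  V14 also has parents V1, V5, V9, V10.
  V15 also has parents V8, V9, V12.
  V16 also has parent V5.
MB(V6) = {V1, V5, V8, V9, V10, V12, V14, V15, V16}, which has 9 nodes.

9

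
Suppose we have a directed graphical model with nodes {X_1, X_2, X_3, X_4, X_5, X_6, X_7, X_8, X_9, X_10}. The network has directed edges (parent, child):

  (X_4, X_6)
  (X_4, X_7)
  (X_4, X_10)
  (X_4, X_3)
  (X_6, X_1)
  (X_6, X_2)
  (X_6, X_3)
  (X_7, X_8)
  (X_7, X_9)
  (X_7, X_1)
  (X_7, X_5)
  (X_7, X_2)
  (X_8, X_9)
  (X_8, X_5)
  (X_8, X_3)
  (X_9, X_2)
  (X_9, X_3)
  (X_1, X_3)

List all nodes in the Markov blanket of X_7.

{X_1, X_2, X_4, X_5, X_6, X_8, X_9}

X_7 has parent X_4.
Ch(X_7) = {X_1, X_2, X_5, X_8, X_9}.
Co-parents of X_7 (other parents of its children):
  X_8: no additional parents.
  parents(X_9) \ {X_7} = {X_8}.
  X_1's other parent is X_6.
  parents(X_5) \ {X_7} = {X_8}.
  X_2's other parents are X_6, X_9.
Union: {X_4} ∪ {X_1, X_2, X_5, X_8, X_9} ∪ {X_6, X_8, X_9} = {X_1, X_2, X_4, X_5, X_6, X_8, X_9}.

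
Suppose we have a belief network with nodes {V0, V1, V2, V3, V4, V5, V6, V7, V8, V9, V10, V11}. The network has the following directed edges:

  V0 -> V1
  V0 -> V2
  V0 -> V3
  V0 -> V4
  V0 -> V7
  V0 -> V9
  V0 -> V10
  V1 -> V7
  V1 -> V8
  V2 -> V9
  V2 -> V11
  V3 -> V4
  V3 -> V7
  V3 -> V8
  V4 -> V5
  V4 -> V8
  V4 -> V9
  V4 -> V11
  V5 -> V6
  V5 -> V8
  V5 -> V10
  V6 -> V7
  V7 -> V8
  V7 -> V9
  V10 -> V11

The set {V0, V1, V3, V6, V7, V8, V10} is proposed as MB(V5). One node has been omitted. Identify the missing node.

By definition, MB(V5) is built from V5's parents, V5's children, and the co-parents of V5.
Pa(V5) = {V4}.
V5 has children V6, V8, V10.
Parents of each child, excluding V5:
  V6: —
  V8: V1, V3, V4, V7
  V10: V0
MB(V5) = {V0, V1, V3, V4, V6, V7, V8, V10}.
Comparing with the claimed set, V4 is missing.

V4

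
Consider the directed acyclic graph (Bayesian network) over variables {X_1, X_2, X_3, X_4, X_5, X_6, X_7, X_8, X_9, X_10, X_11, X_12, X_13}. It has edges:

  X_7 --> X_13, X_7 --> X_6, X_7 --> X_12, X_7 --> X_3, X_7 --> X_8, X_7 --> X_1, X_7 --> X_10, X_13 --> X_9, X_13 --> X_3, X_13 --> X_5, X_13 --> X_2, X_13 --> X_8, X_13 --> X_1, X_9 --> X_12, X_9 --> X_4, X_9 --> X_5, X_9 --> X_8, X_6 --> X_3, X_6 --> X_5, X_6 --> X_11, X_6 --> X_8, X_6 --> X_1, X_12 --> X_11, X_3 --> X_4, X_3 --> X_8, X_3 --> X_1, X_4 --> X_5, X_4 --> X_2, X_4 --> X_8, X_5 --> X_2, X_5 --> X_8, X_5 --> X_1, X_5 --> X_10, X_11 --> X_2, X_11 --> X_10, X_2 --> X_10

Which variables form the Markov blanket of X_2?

X_2's parents: X_4, X_5, X_11, X_13.
X_2's children: X_10.
For each child, the remaining parents (spouses of X_2):
  X_10's other parents are X_5, X_7, X_11.
MB(X_2) = {X_4, X_5, X_7, X_10, X_11, X_13}.

{X_4, X_5, X_7, X_10, X_11, X_13}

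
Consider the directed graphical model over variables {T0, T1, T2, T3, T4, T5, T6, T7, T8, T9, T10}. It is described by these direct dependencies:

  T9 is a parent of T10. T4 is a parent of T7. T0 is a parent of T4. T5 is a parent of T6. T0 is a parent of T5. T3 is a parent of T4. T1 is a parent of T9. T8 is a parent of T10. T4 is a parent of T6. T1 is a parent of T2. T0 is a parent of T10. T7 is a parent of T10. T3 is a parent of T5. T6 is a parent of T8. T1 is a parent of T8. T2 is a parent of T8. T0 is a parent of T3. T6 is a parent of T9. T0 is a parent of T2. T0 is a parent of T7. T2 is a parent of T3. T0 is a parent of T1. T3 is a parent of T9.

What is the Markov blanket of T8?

T8's children: T10.
Parents of T8: T1, T2, T6.
Other parents of T8's children:
  T10: T0, T7, T9
So the Markov blanket of T8 is {T0, T1, T2, T6, T7, T9, T10}.

{T0, T1, T2, T6, T7, T9, T10}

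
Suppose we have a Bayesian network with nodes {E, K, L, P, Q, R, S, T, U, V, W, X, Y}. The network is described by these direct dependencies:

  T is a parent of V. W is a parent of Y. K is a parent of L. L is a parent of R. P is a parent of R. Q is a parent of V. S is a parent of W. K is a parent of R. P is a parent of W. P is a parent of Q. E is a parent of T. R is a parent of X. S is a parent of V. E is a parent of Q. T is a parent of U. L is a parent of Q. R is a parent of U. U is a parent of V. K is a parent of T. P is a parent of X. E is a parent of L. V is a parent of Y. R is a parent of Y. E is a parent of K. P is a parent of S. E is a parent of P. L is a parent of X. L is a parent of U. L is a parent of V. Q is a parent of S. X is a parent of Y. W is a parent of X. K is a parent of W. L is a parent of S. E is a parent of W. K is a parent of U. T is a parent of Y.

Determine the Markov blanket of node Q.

{E, L, P, S, T, U, V}

By definition, MB(Q) is built from Q's parents, Q's children, and the co-parents of Q.
Q's children: S, V.
Pa(Q) = {E, L, P}.
Co-parents of Q (other parents of its children):
  parents(S) \ {Q} = {L, P}.
  V also has parents L, S, T, U.
Taking the union gives {E, L, P, S, T, U, V}.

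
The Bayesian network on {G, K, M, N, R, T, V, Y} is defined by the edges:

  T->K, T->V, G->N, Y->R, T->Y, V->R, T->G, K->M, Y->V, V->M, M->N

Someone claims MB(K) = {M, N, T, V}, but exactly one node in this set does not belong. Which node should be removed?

The Markov blanket of a node is its parents, its children, and the other parents of its children.
K has child M.
Parents of K: T.
Co-parents of K (other parents of its children):
  M: V
MB(K) = {M, T, V}.
N is neither a parent, child, nor co-parent of K, so it does not belong.

N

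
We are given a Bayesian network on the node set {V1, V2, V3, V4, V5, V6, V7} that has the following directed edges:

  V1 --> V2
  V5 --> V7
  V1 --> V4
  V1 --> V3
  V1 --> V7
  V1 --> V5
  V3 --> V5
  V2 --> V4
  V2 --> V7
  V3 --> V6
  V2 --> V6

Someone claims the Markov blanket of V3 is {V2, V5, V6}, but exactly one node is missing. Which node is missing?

V1

A node's Markov blanket = Pa ∪ Ch ∪ (parents of Ch other than the node itself).
Children of V3: V5, V6.
V3's parents: V1.
Parents of each child, excluding V3:
  V5 also has parent V1.
  V6's other parent is V2.
MB(V3) = {V1, V2, V5, V6}.
Comparing with the claimed set, V1 is missing.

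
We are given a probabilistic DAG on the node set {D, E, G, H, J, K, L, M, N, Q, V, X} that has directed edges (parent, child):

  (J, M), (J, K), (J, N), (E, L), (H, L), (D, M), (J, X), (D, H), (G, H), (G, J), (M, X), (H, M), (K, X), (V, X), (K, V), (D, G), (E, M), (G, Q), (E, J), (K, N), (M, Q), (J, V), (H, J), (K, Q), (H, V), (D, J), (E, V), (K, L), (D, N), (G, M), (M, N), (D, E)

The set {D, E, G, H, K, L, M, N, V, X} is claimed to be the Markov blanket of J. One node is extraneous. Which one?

Recall MB(v) = parents ∪ children ∪ spouses, where spouses are the other parents of v's children.
Pa(J) = {D, E, G, H}.
Ch(J) = {K, M, N, V, X}.
Parents of each child, excluding J:
  K has no other parent.
  parents(M) \ {J} = {D, E, G, H}.
  N also has parents D, K, M.
  V also has parents E, H, K.
  X's other parents are K, M, V.
MB(J) = {D, E, G, H, K, M, N, V, X}.
L is neither a parent, child, nor co-parent of J, so it does not belong.

L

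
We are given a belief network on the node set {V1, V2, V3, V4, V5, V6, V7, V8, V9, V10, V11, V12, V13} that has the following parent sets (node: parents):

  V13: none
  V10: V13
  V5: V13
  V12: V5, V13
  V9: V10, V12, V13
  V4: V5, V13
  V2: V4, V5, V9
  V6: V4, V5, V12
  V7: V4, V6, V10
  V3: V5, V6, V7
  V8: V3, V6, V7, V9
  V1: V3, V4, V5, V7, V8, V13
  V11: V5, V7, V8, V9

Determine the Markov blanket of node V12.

{V4, V5, V6, V9, V10, V13}

V12 has parents V5, V13.
V12 has children V6, V9.
Co-parents of V12 (other parents of its children):
  V9: V10, V13
  V6: V4, V5
Union: {V5, V13} ∪ {V6, V9} ∪ {V4, V5, V10, V13} = {V4, V5, V6, V9, V10, V13}.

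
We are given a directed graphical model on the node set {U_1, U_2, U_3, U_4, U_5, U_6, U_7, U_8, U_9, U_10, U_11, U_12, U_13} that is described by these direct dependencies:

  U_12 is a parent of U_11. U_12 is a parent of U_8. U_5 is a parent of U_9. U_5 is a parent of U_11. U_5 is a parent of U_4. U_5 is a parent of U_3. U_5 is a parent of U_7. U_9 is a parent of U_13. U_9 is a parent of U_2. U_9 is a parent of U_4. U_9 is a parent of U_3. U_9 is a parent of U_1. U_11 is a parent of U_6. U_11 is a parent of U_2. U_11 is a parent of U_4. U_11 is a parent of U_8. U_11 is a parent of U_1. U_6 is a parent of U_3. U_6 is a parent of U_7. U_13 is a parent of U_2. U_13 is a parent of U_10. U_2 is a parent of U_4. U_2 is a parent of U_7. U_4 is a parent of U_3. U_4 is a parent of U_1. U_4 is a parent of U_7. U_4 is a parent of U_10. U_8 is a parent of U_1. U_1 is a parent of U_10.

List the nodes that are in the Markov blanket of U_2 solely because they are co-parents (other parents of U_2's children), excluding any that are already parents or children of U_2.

{U_5, U_6}

Children of U_2: U_4, U_7.
  U_4 also has parents U_5, U_9, U_11.
  parents(U_7) \ {U_2} = {U_4, U_5, U_6}.
Excluding nodes already adjacent to U_2 (U_4, U_7, U_9, U_11, U_13), the co-parent-only contribution is {U_5, U_6}.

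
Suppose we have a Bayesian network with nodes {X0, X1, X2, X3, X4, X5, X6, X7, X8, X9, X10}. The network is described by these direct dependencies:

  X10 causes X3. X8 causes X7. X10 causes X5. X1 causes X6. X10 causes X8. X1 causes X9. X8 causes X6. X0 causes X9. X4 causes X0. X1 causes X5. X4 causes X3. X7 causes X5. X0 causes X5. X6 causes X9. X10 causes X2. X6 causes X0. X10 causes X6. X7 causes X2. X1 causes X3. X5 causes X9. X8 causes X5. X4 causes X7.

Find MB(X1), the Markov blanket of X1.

{X0, X3, X4, X5, X6, X7, X8, X9, X10}

A node's Markov blanket = Pa ∪ Ch ∪ (parents of Ch other than the node itself).
X1 has no parents.
X1's children: X3, X5, X6, X9.
For each child, the remaining parents (spouses of X1):
  parents(X6) \ {X1} = {X8, X10}.
  X3 also has parents X4, X10.
  X5's other parents are X0, X7, X8, X10.
  parents(X9) \ {X1} = {X0, X5, X6}.
Union: {} ∪ {X3, X5, X6, X9} ∪ {X0, X4, X5, X6, X7, X8, X10} = {X0, X3, X4, X5, X6, X7, X8, X9, X10}.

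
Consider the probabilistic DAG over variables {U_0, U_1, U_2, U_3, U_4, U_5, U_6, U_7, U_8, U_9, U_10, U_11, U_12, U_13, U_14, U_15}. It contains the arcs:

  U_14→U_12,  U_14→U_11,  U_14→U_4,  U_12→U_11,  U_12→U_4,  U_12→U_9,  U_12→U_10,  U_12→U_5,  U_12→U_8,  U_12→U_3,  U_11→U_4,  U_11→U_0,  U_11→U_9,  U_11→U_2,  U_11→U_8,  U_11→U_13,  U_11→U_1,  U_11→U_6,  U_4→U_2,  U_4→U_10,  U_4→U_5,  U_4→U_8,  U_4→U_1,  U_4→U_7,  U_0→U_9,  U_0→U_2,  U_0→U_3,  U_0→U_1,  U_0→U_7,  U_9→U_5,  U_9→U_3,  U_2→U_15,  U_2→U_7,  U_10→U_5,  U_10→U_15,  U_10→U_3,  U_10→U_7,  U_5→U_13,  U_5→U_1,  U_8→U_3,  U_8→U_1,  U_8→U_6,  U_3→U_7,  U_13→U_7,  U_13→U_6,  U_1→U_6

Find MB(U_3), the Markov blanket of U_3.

Pa(U_3) = {U_0, U_8, U_9, U_10, U_12}.
Ch(U_3) = {U_7}.
Co-parents of U_3 (other parents of its children):
  U_7's other parents are U_0, U_2, U_4, U_10, U_13.
MB(U_3) = {U_0, U_2, U_4, U_7, U_8, U_9, U_10, U_12, U_13}.

{U_0, U_2, U_4, U_7, U_8, U_9, U_10, U_12, U_13}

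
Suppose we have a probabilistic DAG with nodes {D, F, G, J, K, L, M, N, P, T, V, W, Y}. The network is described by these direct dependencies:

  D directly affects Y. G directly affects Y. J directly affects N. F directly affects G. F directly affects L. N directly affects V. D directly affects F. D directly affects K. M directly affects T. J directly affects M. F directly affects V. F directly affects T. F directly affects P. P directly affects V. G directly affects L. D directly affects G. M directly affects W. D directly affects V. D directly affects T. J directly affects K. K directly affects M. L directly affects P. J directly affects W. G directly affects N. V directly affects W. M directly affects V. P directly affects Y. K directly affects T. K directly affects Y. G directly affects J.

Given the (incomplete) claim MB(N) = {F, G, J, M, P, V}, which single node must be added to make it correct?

D

A node's Markov blanket = Pa ∪ Ch ∪ (parents of Ch other than the node itself).
Pa(N) = {G, J}.
N has child V.
Co-parents of N (other parents of its children):
  V: D, F, M, P
MB(N) = {D, F, G, J, M, P, V}.
Comparing with the claimed set, D is missing.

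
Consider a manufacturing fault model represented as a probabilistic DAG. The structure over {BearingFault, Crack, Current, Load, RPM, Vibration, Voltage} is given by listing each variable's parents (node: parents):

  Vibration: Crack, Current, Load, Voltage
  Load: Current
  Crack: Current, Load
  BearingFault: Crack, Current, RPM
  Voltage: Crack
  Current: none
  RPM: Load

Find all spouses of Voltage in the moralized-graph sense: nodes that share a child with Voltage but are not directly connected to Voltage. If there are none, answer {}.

{Current, Load}

Children of Voltage: Vibration.
  Vibration's other parents are Crack, Current, Load.
Excluding nodes already adjacent to Voltage (Crack, Vibration), the co-parent-only contribution is {Current, Load}.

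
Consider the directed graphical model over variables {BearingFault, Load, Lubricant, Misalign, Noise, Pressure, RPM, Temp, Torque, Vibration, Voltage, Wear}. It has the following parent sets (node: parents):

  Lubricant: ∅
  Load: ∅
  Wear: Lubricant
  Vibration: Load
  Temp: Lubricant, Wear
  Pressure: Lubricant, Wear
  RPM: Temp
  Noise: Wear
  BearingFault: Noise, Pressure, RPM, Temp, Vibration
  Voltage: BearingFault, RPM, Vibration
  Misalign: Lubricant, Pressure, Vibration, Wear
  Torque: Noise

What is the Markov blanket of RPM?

{BearingFault, Noise, Pressure, Temp, Vibration, Voltage}

A node's Markov blanket = Pa ∪ Ch ∪ (parents of Ch other than the node itself).
RPM's parents: Temp.
RPM has children BearingFault, Voltage.
Other parents of RPM's children:
  parents(BearingFault) \ {RPM} = {Noise, Pressure, Temp, Vibration}.
  parents(Voltage) \ {RPM} = {BearingFault, Vibration}.
Taking the union gives {BearingFault, Noise, Pressure, Temp, Vibration, Voltage}.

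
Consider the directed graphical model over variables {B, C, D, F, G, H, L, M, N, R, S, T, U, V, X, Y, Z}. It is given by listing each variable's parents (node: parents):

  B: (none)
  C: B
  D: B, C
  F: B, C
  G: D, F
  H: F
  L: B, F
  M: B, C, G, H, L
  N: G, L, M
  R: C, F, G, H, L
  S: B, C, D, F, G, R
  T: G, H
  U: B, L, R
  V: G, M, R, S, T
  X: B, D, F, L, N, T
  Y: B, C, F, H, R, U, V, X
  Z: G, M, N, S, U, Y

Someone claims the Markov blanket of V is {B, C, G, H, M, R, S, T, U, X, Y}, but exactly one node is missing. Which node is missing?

F

The Markov blanket of a node is its parents, its children, and the other parents of its children.
V has child Y.
V's parents: G, M, R, S, T.
Other parents of V's children:
  Y's other parents are B, C, F, H, R, U, X.
MB(V) = {B, C, F, G, H, M, R, S, T, U, X, Y}.
Comparing with the claimed set, F is missing.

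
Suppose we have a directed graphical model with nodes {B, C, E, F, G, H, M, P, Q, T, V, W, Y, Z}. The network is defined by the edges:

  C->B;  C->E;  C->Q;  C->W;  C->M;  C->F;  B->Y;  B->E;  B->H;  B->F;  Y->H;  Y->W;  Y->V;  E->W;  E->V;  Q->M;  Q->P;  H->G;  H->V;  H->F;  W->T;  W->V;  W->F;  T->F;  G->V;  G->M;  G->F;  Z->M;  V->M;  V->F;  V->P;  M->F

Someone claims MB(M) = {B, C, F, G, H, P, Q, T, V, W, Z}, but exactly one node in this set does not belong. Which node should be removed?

The Markov blanket of a node is its parents, its children, and the other parents of its children.
M has parents C, G, Q, V, Z.
M has child F.
Other parents of M's children:
  F: B, C, G, H, T, V, W
MB(M) = {B, C, F, G, H, Q, T, V, W, Z}.
P is neither a parent, child, nor co-parent of M, so it does not belong.

P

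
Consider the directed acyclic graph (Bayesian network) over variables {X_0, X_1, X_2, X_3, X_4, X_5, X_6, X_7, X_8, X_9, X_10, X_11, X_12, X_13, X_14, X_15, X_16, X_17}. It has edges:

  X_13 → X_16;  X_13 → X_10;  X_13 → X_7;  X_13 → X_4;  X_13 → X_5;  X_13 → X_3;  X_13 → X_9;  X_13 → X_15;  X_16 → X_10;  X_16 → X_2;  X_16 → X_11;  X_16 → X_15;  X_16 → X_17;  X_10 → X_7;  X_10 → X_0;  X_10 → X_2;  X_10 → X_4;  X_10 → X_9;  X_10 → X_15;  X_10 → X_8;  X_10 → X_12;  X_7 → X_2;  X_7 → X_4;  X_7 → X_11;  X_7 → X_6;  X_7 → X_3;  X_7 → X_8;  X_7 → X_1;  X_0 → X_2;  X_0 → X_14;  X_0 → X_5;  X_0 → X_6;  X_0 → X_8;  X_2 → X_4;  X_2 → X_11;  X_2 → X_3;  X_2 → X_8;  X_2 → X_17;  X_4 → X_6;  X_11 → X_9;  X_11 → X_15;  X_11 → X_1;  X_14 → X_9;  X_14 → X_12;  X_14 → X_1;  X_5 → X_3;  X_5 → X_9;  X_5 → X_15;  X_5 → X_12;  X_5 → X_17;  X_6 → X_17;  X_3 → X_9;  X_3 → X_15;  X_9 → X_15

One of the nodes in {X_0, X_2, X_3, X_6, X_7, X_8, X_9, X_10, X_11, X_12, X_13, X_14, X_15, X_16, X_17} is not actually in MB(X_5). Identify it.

Recall MB(v) = parents ∪ children ∪ spouses, where spouses are the other parents of v's children.
X_5's parents: X_0, X_13.
Ch(X_5) = {X_3, X_9, X_12, X_15, X_17}.
Co-parents of X_5 (other parents of its children):
  X_3 also has parents X_2, X_7, X_13.
  parents(X_9) \ {X_5} = {X_3, X_10, X_11, X_13, X_14}.
  X_15's other parents are X_3, X_9, X_10, X_11, X_13, X_16.
  X_12's other parents are X_10, X_14.
  X_17 also has parents X_2, X_6, X_16.
MB(X_5) = {X_0, X_2, X_3, X_6, X_7, X_9, X_10, X_11, X_12, X_13, X_14, X_15, X_16, X_17}.
X_8 is neither a parent, child, nor co-parent of X_5, so it does not belong.

X_8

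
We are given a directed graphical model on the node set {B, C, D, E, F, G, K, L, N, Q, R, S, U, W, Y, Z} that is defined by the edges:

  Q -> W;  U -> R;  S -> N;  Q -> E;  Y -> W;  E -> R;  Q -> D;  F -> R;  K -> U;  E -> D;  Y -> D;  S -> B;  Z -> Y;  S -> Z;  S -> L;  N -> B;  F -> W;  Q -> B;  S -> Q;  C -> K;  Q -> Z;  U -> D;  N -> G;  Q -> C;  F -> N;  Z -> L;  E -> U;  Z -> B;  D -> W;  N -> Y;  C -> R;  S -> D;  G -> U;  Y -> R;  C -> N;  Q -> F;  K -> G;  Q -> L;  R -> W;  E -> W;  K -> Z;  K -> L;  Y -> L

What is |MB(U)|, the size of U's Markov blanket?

The Markov blanket of a node is its parents, its children, and the other parents of its children.
U has parents E, G, K.
Ch(U) = {D, R}.
Other parents of U's children:
  D also has parents E, Q, S, Y.
  R also has parents C, E, F, Y.
MB(U) = {C, D, E, F, G, K, Q, R, S, Y}, which has 10 nodes.

10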